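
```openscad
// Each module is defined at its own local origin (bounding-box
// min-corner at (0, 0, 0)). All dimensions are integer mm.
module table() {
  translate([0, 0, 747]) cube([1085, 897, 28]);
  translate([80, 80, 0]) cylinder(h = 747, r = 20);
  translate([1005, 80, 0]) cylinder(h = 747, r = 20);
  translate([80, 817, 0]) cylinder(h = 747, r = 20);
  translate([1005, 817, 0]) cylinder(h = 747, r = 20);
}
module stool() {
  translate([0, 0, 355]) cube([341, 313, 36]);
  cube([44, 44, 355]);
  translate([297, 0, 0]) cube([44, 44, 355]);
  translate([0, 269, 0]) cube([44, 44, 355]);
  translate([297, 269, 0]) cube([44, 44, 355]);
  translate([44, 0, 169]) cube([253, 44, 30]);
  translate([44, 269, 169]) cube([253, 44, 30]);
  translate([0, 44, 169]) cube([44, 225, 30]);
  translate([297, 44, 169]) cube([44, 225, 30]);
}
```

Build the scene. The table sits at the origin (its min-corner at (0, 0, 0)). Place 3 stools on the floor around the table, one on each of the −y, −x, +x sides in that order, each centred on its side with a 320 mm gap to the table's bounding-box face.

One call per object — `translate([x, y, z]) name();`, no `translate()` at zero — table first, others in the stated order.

table();
translate([372, -633, 0]) stool();
translate([-661, 292, 0]) stool();
translate([1405, 292, 0]) stool();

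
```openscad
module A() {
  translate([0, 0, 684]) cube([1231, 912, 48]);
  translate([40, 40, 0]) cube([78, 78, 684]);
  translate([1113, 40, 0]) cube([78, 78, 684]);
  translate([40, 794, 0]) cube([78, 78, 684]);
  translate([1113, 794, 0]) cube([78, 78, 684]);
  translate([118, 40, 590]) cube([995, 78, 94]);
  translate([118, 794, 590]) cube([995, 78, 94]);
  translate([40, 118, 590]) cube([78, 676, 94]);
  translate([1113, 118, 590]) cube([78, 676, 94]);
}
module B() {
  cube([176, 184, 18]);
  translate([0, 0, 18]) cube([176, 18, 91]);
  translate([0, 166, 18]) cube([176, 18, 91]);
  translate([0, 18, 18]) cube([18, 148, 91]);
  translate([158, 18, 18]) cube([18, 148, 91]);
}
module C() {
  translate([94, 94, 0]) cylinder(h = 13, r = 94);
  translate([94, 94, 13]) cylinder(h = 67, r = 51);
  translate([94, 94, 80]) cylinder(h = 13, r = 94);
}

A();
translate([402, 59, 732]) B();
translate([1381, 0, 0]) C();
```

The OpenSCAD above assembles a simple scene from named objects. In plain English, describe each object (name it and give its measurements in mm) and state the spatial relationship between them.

A is a table: top 1231 mm (x) × 912 mm (y), 48 mm thick, upper face at z = 732 mm, on four 78×78 mm square legs, each inset 40 mm from the nearest pair of top edges, running from z = 0 to the bottom of the top. Four apron rails, 78 mm thick and 94 mm tall, run between adjacent legs with their top edges flush with the underside of the top and their outer faces flush with the legs' outer faces.

B is an open storage box with external size 176×184×109 mm and wall thickness 18 mm (the base is also 18 mm thick). The base covers the whole footprint; the four walls stand on the base, with the y-facing walls full-width and the x-facing walls fitting between their inner faces.

C is a spool: two coaxial disc flanges of radius 94 mm and thickness 13 mm, joined by a core cylinder of radius 51 mm and height 67 mm. The lower flange rests on z = 0 and the three cylinders share a vertical axis.

The open box is on top of the table. The spool is on the floor beside the table on its +x side.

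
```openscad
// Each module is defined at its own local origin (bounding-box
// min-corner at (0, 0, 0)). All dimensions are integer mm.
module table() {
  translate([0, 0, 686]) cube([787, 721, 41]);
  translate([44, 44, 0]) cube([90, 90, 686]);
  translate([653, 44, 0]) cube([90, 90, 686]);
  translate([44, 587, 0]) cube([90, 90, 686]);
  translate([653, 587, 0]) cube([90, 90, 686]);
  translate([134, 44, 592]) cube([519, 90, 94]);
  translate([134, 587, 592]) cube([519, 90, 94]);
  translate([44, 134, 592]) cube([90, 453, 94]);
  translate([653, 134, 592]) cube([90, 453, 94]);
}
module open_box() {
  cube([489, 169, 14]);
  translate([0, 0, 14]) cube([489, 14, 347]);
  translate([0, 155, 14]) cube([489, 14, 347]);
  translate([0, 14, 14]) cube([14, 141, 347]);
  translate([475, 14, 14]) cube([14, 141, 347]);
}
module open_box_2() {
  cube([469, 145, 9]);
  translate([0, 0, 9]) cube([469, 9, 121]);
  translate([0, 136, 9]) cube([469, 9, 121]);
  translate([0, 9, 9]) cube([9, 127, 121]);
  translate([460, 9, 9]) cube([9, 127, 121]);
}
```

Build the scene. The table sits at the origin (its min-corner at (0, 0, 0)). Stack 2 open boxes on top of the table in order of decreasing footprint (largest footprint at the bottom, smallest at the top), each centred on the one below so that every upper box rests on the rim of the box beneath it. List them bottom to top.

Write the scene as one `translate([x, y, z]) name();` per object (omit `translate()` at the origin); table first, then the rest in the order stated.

table();
translate([149, 276, 727]) open_box();
translate([159, 288, 1088]) open_box_2();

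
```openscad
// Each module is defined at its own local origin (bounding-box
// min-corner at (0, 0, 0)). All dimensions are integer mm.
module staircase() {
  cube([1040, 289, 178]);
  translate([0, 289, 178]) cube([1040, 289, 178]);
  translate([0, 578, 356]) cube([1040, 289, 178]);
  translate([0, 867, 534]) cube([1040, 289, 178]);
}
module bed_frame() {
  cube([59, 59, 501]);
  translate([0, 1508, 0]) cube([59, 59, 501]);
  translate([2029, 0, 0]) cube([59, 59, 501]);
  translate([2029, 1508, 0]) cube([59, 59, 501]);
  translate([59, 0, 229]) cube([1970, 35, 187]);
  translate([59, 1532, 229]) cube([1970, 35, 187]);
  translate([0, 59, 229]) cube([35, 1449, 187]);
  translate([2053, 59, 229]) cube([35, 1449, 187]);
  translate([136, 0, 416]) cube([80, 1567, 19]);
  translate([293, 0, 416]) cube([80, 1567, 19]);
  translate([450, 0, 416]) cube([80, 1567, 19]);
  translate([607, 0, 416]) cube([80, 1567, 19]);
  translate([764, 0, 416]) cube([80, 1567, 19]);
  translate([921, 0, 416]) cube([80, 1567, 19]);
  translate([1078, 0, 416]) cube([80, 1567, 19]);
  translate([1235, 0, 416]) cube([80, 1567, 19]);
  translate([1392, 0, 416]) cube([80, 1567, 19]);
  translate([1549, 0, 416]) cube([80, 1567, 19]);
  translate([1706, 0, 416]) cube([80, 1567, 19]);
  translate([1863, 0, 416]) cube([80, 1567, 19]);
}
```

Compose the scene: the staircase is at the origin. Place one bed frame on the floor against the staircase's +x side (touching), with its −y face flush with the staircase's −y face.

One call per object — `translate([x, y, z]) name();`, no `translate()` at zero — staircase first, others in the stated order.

staircase();
translate([1040, 0, 0]) bed_frame();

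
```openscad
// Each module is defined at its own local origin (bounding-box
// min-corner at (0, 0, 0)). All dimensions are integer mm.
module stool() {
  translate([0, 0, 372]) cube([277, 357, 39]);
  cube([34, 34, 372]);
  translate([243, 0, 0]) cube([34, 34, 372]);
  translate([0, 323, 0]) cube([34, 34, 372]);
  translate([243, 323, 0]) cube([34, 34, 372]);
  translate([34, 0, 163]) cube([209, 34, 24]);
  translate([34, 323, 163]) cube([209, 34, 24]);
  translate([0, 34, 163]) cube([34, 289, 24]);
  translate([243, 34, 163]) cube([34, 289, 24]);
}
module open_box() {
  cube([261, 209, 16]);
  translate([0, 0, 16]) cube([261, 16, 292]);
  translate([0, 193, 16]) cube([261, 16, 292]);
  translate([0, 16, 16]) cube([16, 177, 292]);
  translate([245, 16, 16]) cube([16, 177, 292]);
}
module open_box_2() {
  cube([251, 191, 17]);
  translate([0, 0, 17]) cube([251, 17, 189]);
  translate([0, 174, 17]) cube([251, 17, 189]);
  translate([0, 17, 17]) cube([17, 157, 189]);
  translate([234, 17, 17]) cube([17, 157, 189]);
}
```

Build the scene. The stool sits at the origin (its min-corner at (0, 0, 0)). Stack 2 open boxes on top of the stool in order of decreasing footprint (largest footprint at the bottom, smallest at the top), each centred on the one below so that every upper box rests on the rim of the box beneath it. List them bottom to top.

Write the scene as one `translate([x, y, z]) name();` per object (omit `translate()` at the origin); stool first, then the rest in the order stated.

stool();
translate([8, 74, 411]) open_box();
translate([13, 83, 719]) open_box_2();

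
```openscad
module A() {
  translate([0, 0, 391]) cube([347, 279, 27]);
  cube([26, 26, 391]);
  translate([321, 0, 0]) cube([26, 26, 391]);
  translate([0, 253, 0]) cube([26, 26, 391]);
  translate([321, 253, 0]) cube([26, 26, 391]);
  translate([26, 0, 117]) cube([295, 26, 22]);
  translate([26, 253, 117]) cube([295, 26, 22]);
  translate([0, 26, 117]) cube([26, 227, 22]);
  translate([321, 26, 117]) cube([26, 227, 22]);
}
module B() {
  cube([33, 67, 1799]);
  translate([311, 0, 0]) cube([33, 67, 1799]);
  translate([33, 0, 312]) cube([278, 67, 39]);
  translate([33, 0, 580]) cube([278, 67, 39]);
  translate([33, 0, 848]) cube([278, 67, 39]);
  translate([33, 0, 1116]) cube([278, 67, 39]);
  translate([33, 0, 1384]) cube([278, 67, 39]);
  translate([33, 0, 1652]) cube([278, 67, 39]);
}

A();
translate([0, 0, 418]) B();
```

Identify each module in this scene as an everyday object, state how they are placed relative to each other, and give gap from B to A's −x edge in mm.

A is a stool. B is a ladder. The ladder is on top of the stool. The gap from the ladder to the stool's −x edge is 0 mm.

The ladder's min-x is at 0; the stool's min-x is 0; gap = 0 mm.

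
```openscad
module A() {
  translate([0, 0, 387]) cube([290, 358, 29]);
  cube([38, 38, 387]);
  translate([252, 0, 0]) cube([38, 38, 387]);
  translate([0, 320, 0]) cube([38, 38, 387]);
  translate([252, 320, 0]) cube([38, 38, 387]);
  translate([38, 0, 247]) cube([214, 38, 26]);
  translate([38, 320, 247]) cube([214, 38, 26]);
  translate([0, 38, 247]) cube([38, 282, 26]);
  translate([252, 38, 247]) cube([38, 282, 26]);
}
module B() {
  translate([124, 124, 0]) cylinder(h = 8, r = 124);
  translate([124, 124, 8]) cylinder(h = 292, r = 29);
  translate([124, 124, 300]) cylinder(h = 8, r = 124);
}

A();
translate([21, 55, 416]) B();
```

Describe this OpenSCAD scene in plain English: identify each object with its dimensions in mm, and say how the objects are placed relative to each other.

A is a four-legged stool. The seat is 290×358 mm, 29 mm thick, top at z = 416 mm. It stands on four square legs, each 38×38 mm in cross-section, from z = 0 to the seat underside, each flush with a corner of the seat. Four stretchers, 38 mm wide and 26 mm tall, connect adjacent legs with their undersides at z = 247 mm, each running between the inner faces of the legs it joins and aligned with the legs' outer faces on the other axis.

B is a spool: two coaxial disc flanges of radius 124 mm and thickness 8 mm, joined by a core cylinder of radius 29 mm and height 292 mm. The lower flange rests on z = 0 and the three cylinders share a vertical axis.

The spool is on top of the stool, centred.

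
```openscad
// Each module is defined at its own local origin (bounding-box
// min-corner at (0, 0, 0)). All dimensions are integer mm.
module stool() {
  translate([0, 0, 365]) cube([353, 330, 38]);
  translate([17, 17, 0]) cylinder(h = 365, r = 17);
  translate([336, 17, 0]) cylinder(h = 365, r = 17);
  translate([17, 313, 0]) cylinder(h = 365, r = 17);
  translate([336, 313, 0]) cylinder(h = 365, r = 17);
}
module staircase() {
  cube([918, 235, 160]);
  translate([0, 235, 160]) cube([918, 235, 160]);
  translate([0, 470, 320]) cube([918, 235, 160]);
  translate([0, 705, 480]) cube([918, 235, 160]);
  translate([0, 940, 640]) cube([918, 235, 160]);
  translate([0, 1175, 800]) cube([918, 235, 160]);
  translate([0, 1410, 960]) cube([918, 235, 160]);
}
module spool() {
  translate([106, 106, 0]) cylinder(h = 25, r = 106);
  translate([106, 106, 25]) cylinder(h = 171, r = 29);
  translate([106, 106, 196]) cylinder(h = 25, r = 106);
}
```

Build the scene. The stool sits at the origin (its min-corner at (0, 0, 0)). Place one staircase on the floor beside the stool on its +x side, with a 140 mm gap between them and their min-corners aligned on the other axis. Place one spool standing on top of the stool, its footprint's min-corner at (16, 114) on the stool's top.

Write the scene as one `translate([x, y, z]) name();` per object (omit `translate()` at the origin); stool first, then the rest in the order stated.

stool();
translate([493, 0, 0]) staircase();
translate([16, 114, 403]) spool();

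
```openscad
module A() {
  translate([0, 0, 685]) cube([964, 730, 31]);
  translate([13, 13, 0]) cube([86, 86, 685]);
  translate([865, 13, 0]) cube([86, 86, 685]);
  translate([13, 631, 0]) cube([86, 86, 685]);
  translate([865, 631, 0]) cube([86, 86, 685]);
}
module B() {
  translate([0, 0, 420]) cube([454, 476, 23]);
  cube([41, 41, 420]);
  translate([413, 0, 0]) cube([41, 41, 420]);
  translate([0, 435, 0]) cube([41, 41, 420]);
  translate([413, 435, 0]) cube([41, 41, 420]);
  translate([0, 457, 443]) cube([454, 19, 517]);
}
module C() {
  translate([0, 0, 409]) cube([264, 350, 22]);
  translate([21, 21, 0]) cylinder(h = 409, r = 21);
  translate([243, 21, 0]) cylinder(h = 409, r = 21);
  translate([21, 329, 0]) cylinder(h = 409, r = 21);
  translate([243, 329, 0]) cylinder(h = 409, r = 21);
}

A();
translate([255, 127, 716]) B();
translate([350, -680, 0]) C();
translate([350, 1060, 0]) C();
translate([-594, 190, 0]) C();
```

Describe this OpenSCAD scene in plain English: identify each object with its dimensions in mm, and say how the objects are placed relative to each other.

A is a table with a 964×730 mm rectangular top, 31 mm thick, top surface at z = 716 mm, supported by four 86×86 mm square legs, each inset 13 mm from the nearest pair of top edges, running from the floor.

B is a chair. The seat is a 454×476×23 mm slab with its top at z = 443 mm, on four 41×41 mm corner legs (flush with the seat edges, standing on z = 0). A flat backrest 19 mm thick, 517 mm tall, spans the full seat width and rises from the seat top along its +y edge, rear face flush with the rear of the seat.

C is a four-legged stool. The seat is 264×350 mm, 22 mm thick, top at z = 431 mm. It stands on four round legs, each 42 mm in diameter, from z = 0 to the seat underside, each leg's axis is inset half a diameter from the nearest pair of seat edges (so the leg's bounding box is flush with the corner).

The chair is on top of the table, centred. Three stools sit around the table at the −y, +y, −x sides.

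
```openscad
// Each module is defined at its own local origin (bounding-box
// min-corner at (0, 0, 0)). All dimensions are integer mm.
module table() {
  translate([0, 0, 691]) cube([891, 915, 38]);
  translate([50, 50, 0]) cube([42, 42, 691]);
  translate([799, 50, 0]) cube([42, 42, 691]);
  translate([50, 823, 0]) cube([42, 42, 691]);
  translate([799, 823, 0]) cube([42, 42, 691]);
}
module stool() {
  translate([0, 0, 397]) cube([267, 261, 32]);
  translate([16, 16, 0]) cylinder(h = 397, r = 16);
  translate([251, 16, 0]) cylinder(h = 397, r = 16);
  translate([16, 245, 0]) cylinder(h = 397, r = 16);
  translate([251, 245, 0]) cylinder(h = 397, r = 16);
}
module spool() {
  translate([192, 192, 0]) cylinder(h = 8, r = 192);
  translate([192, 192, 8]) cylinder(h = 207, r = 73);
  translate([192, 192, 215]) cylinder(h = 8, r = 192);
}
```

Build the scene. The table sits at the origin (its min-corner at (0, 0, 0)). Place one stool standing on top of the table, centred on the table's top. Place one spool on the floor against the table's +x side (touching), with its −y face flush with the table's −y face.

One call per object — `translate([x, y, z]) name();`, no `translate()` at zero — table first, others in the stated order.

table();
translate([312, 327, 729]) stool();
translate([891, 0, 0]) spool();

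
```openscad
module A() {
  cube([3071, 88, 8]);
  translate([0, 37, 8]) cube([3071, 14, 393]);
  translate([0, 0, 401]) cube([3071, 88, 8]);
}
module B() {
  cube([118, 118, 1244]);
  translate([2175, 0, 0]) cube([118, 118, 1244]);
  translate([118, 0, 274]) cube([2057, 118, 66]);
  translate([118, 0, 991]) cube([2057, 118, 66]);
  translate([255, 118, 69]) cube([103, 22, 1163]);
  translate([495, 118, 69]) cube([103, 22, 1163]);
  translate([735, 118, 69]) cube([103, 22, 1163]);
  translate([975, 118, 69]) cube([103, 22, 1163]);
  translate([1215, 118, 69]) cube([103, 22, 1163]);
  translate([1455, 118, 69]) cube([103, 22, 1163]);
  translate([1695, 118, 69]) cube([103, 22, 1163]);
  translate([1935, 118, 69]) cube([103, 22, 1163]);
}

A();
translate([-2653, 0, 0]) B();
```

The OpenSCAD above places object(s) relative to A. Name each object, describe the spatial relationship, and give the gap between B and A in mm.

The fence section's nearest face is 360 mm from the I-beam's −x face.

A is an I-beam. B is a fence section. The fence section is on the floor beside the I-beam on its −x side. The gap between the fence section and the I-beam is 360 mm.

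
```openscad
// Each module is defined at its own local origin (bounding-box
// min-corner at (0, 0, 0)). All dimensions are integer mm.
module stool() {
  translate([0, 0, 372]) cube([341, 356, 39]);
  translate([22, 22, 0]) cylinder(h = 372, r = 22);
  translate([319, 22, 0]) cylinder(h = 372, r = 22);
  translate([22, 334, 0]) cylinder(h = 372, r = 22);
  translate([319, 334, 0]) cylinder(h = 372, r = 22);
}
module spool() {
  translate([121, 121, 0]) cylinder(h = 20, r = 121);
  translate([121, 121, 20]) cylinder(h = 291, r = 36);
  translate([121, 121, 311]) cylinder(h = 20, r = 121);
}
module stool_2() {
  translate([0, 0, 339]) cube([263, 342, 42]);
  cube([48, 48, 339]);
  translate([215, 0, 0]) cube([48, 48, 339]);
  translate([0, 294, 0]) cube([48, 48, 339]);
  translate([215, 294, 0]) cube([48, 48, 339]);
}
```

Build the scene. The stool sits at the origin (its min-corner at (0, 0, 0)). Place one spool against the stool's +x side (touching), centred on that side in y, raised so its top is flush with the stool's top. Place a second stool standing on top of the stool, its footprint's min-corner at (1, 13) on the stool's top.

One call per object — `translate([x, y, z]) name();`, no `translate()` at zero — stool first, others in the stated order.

stool();
translate([341, 57, 80]) spool();
translate([1, 13, 411]) stool_2();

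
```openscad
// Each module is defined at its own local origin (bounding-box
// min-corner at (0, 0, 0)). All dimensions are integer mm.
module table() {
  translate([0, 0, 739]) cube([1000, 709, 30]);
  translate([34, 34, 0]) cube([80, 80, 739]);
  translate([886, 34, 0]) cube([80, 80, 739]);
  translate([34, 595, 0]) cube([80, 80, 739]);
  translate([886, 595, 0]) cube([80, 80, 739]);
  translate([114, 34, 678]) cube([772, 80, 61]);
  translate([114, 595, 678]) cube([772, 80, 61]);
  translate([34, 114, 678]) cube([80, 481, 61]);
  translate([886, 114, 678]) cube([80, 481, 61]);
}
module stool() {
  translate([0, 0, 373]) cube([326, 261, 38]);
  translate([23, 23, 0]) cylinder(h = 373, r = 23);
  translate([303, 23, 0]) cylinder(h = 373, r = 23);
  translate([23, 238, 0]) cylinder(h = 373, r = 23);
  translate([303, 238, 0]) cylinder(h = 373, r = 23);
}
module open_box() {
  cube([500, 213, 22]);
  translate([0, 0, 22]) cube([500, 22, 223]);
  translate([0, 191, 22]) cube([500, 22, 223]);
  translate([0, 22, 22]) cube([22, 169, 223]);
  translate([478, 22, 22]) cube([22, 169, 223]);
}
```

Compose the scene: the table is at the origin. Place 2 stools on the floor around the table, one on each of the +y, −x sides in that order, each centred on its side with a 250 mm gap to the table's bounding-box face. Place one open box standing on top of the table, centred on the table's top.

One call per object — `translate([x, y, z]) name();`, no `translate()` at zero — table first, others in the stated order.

table();
translate([337, 959, 0]) stool();
translate([-576, 224, 0]) stool();
translate([250, 248, 769]) open_box();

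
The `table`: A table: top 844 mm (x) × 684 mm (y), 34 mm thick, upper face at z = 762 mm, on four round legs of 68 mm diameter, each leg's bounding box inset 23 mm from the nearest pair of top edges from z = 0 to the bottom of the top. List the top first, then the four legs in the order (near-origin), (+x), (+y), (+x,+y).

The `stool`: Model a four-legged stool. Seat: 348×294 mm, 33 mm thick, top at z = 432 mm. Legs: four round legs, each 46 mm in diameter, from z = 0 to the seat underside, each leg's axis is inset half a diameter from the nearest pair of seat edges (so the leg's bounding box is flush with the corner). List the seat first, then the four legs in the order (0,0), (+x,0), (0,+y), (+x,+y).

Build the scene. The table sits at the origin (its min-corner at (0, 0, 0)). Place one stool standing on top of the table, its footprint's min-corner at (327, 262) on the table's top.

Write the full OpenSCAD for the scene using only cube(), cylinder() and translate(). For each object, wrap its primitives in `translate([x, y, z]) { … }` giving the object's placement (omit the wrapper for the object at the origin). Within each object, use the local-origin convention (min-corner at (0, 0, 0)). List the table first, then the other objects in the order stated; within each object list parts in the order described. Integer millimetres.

translate([0, 0, 728]) cube([844, 684, 34]);
translate([57, 57, 0]) cylinder(h = 728, r = 34);
translate([787, 57, 0]) cylinder(h = 728, r = 34);
translate([57, 627, 0]) cylinder(h = 728, r = 34);
translate([787, 627, 0]) cylinder(h = 728, r = 34);
translate([327, 262, 762]) {
  translate([0, 0, 399]) cube([348, 294, 33]);
  translate([23, 23, 0]) cylinder(h = 399, r = 23);
  translate([325, 23, 0]) cylinder(h = 399, r = 23);
  translate([23, 271, 0]) cylinder(h = 399, r = 23);
  translate([325, 271, 0]) cylinder(h = 399, r = 23);
}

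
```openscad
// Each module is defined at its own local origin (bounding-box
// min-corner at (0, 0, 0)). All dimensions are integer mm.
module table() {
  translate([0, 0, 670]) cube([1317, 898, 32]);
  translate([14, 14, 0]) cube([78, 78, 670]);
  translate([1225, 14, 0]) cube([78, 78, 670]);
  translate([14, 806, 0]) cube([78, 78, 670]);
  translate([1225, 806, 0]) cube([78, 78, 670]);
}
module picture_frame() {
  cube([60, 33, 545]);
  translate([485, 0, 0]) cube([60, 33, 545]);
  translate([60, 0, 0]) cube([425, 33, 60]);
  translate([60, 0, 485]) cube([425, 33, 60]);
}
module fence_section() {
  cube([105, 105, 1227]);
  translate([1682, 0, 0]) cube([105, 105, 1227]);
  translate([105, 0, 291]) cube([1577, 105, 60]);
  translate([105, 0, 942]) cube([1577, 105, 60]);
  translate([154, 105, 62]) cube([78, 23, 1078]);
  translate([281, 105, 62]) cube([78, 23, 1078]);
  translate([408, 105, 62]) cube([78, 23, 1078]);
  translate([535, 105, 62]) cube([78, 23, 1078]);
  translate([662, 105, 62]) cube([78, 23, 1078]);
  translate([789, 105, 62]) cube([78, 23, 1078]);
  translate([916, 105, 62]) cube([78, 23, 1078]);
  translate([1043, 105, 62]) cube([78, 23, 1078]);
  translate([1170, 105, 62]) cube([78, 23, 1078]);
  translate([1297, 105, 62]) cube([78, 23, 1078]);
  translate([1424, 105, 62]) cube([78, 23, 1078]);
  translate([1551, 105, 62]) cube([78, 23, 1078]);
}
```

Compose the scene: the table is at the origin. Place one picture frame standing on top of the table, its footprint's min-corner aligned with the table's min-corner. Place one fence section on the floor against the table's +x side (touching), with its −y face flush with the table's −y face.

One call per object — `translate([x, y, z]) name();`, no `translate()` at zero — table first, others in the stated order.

table();
translate([0, 0, 702]) picture_frame();
translate([1317, 0, 0]) fence_section();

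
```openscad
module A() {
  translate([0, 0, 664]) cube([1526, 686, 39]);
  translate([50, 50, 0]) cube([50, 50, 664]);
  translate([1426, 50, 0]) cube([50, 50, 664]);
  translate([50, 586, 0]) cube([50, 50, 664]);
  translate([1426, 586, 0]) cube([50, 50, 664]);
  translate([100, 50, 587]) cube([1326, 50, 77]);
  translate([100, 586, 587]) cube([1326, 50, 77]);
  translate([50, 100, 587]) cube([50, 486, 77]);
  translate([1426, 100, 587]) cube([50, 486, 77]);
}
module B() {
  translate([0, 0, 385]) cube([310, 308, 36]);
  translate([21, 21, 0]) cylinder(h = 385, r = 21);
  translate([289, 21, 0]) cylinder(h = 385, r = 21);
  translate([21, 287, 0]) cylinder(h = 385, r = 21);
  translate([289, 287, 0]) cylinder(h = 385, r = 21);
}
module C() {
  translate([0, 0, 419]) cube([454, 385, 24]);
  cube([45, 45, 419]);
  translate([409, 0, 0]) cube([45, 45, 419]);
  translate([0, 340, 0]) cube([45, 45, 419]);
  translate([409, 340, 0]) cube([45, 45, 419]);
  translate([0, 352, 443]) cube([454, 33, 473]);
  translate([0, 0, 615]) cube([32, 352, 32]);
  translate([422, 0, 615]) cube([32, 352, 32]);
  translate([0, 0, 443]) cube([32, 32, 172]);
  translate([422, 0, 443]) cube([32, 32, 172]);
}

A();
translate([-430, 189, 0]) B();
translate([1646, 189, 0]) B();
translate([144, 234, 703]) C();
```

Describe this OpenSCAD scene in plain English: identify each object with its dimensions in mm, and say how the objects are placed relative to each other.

A is a table: top 1526 mm (x) × 686 mm (y), 39 mm thick, upper face at z = 703 mm, on four 50×50 mm square legs, each inset 50 mm from the nearest pair of top edges, running from z = 0 to the bottom of the top. Four apron rails, 50 mm thick and 77 mm tall, run between adjacent legs with their top edges flush with the underside of the top and their outer faces flush with the legs' outer faces.

B is a simple wooden stool: a rectangular seat 310 mm (x) by 308 mm (y), 36 mm thick, top face at z = 421 mm, on four round legs, each 42 mm in diameter. The legs rest on z = 0, each leg's axis is inset half a diameter from the nearest pair of seat edges (so the leg's bounding box is flush with the corner).

C is a chair. The seat is a 454×385×24 mm slab with its top at z = 443 mm, on four 45×45 mm corner legs (flush with the seat edges, standing on z = 0). A flat backrest 33 mm thick, 473 mm tall, spans the full seat width and rises from the seat top along its +y edge, rear face flush with the rear of the seat. Two armrests of 32×32 mm section run along each side from the seat's front edge to the front of the backrest, top faces 204 mm above the seat top and outer faces flush with the seat's x-edges; a 32×32 mm post under the front of each armrest stands on the seat at the front corner.

Two stools sit around the table at the −x, +x sides. The chair is on top of the table.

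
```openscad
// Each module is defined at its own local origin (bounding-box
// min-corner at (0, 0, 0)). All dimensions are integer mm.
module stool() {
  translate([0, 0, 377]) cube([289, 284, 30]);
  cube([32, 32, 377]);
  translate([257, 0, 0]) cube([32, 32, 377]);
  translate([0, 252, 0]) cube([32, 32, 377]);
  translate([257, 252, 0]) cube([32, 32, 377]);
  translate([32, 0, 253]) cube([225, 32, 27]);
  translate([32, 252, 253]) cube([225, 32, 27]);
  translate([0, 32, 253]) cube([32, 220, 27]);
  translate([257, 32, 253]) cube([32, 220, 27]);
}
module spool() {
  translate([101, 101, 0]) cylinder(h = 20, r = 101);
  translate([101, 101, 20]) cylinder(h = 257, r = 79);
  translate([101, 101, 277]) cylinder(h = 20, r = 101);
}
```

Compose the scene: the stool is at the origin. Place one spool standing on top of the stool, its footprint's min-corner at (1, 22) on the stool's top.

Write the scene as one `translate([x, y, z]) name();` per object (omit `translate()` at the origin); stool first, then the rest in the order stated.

stool();
translate([1, 22, 407]) spool();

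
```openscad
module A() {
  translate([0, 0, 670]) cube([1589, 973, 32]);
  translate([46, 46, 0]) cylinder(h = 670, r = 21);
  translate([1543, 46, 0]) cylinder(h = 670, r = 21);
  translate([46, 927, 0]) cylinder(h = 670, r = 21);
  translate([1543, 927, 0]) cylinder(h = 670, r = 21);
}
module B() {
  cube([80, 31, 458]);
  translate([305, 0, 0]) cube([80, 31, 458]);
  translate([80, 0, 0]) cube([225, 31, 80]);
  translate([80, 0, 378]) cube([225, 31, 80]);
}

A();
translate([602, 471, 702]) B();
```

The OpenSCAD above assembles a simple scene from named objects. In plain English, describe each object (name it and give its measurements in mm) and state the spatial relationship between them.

A is a table: top 1589 mm (x) × 973 mm (y), 32 mm thick, upper face at z = 702 mm, on four round legs of 42 mm diameter, each leg's bounding box inset 25 mm from the nearest pair of top edges, running from z = 0 to the bottom of the top.

B is a picture frame with a 225×298 mm rectangular opening (x by z) and a uniform 80 mm border on every side. Frame depth is 31 mm along y. It is built from two vertical stiles running the full outside height and two horizontal rails spanning the gap between the stiles.

The picture frame is on top of the table, centred.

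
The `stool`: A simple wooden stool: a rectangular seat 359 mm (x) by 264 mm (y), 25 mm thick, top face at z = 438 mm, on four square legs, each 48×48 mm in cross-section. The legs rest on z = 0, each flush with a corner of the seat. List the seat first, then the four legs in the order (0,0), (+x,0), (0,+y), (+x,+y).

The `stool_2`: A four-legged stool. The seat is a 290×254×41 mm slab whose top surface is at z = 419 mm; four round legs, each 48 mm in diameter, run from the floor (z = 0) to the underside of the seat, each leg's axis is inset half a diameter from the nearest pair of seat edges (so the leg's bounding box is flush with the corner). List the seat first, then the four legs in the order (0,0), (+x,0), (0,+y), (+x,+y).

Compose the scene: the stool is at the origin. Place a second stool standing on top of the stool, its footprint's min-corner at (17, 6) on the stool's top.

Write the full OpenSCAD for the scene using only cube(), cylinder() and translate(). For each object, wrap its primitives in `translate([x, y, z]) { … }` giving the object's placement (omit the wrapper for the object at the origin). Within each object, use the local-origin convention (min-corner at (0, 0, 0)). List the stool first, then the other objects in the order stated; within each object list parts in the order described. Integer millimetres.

translate([0, 0, 413]) cube([359, 264, 25]);
cube([48, 48, 413]);
translate([311, 0, 0]) cube([48, 48, 413]);
translate([0, 216, 0]) cube([48, 48, 413]);
translate([311, 216, 0]) cube([48, 48, 413]);
translate([17, 6, 438]) {
  translate([0, 0, 378]) cube([290, 254, 41]);
  translate([24, 24, 0]) cylinder(h = 378, r = 24);
  translate([266, 24, 0]) cylinder(h = 378, r = 24);
  translate([24, 230, 0]) cylinder(h = 378, r = 24);
  translate([266, 230, 0]) cylinder(h = 378, r = 24);
}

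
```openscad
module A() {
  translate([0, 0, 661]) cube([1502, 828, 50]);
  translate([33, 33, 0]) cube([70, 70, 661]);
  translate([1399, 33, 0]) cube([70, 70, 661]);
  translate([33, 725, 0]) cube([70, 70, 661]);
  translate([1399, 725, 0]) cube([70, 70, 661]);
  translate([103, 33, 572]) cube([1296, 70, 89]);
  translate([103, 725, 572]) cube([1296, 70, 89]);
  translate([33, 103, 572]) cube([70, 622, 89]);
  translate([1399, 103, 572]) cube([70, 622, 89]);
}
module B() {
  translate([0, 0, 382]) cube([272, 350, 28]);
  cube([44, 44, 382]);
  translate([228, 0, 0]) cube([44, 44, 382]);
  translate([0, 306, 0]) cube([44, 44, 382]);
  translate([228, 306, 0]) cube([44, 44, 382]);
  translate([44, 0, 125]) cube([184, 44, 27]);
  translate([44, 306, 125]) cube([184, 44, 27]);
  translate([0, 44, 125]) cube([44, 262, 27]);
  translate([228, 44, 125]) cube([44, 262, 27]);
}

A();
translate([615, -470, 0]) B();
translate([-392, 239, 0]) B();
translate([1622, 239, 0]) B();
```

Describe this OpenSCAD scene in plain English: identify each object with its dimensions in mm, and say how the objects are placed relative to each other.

A is a table: top 1502 mm (x) × 828 mm (y), 50 mm thick, upper face at z = 711 mm, on four 70×70 mm square legs, each inset 33 mm from the nearest pair of top edges, running from z = 0 to the bottom of the top. Four apron rails, 70 mm thick and 89 mm tall, run between adjacent legs with their top edges flush with the underside of the top and their outer faces flush with the legs' outer faces.

B is a four-legged stool. The seat is 272×350 mm, 28 mm thick, top at z = 410 mm. It stands on four square legs, each 44×44 mm in cross-section, from z = 0 to the seat underside, each flush with a corner of the seat. Four stretchers, 44 mm wide and 27 mm tall, connect adjacent legs with their undersides at z = 125 mm, each running between the inner faces of the legs it joins and aligned with the legs' outer faces on the other axis.

Three stools sit around the table at the −y, −x, +x sides.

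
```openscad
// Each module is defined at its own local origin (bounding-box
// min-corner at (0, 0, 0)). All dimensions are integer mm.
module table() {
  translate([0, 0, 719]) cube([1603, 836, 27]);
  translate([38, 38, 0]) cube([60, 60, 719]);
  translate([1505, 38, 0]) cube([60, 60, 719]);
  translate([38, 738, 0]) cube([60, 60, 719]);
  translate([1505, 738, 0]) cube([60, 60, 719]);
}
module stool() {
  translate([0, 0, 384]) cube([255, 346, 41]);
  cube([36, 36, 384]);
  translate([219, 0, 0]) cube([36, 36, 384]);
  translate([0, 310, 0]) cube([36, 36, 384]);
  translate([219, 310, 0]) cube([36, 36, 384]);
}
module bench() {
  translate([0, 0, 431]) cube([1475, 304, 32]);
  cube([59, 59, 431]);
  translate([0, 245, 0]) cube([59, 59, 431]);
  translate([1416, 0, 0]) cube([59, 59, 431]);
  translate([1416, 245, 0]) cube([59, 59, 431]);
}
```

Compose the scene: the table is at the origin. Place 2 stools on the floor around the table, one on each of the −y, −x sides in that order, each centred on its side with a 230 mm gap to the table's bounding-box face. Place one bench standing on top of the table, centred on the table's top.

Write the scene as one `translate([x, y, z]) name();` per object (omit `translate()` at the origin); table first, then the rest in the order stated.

table();
translate([674, -576, 0]) stool();
translate([-485, 245, 0]) stool();
translate([64, 266, 746]) bench();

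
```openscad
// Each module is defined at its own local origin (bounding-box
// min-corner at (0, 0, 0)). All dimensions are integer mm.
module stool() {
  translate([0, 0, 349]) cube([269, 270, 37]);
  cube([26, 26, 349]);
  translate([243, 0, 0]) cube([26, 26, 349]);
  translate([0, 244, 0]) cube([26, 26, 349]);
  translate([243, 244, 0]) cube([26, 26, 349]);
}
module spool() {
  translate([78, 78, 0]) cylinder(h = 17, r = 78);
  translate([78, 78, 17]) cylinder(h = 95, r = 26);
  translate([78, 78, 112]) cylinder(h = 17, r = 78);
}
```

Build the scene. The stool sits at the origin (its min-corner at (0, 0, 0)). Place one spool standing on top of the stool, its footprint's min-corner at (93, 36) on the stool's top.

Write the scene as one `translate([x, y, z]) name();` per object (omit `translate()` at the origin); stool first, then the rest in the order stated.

stool();
translate([93, 36, 386]) spool();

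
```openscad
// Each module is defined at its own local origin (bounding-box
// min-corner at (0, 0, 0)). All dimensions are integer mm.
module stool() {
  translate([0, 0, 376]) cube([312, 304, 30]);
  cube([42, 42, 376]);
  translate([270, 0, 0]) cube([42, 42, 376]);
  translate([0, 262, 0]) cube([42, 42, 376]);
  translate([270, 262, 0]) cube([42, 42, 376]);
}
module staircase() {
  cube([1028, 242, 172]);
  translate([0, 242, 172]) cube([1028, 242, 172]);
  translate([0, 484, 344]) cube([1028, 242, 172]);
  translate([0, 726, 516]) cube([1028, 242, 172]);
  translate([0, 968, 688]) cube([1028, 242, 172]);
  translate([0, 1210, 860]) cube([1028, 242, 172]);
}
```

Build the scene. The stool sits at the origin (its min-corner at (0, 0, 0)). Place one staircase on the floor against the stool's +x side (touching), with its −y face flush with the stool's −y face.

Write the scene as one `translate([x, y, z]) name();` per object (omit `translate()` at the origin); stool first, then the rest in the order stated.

stool();
translate([312, 0, 0]) staircase();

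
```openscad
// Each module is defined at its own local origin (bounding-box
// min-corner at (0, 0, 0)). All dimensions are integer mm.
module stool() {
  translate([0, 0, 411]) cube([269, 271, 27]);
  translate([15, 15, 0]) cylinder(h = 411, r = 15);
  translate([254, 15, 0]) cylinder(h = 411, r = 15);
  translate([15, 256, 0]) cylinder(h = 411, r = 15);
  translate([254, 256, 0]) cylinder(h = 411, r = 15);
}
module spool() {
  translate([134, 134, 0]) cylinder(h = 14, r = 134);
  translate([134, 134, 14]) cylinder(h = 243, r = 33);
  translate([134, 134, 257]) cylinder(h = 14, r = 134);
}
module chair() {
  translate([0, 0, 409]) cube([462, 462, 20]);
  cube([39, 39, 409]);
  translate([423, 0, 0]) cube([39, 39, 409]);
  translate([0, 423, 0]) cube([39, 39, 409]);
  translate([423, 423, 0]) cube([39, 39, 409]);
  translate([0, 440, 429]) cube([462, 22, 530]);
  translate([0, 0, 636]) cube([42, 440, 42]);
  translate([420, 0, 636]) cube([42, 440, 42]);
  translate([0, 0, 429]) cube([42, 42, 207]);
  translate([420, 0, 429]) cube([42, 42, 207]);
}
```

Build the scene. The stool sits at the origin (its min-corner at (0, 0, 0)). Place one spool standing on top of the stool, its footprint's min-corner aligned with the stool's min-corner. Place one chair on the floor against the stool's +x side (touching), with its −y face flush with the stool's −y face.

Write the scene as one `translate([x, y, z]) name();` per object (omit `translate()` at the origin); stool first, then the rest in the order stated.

stool();
translate([0, 0, 438]) spool();
translate([269, 0, 0]) chair();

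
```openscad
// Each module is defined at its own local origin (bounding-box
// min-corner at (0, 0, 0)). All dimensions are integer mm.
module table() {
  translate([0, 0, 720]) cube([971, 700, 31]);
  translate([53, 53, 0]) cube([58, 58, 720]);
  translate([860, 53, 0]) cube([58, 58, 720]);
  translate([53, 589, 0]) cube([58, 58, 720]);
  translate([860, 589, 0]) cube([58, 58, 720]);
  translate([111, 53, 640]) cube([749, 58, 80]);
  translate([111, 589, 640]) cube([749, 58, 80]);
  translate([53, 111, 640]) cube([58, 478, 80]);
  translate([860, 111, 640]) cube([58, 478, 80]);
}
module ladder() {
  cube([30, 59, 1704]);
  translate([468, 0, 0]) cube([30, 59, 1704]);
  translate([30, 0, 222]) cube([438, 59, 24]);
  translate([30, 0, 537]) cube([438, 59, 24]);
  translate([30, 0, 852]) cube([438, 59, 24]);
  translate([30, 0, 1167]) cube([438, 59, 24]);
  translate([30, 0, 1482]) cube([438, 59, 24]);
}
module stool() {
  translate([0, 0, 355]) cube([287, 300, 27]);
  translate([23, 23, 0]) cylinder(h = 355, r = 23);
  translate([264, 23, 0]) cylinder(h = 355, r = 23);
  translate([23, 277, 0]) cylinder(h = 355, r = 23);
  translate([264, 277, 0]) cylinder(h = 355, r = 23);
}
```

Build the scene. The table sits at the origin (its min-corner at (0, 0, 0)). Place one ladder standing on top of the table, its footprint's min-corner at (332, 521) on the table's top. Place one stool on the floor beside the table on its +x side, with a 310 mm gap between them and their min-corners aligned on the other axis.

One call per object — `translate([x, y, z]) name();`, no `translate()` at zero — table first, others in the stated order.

table();
translate([332, 521, 751]) ladder();
translate([1281, 0, 0]) stool();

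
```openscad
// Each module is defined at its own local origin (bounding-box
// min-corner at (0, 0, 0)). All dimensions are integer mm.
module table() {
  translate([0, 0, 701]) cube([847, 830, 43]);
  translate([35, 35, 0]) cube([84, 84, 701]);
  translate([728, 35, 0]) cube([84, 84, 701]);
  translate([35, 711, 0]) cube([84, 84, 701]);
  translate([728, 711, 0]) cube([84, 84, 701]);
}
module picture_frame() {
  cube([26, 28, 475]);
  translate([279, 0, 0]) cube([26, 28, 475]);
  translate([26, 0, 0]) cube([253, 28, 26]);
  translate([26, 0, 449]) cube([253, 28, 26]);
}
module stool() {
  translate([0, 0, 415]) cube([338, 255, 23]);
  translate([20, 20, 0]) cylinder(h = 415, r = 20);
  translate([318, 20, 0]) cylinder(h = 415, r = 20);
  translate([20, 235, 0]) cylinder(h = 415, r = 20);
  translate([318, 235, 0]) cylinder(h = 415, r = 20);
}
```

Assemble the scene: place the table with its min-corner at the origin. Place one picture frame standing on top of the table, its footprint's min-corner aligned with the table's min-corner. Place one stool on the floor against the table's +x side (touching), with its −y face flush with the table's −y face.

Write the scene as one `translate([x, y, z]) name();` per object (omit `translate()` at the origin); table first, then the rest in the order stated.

table();
translate([0, 0, 744]) picture_frame();
translate([847, 0, 0]) stool();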